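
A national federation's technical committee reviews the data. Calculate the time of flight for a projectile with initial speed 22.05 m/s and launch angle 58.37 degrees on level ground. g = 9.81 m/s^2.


T = 2*v*sin(theta)/g
sin(theta) = sin(58.37 deg) = 0.8515
T = 2*22.05*0.8515 / 9.81
T = 37.5491 / 9.81 = 3.8276 s

3.8276 s


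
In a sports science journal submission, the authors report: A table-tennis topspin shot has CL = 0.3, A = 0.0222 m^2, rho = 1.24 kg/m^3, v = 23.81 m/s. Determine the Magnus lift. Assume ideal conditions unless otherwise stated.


FM = 0.5 * CL * rho * A * v^2
FM = 0.5 * 0.3 * 1.24 * 0.0222 * 23.81^2
v^2 = 566.9161
FM = 0.5 * 0.3 * 1.24 * 0.0222 * 566.9161 = 2.3409 N

2.3409 N


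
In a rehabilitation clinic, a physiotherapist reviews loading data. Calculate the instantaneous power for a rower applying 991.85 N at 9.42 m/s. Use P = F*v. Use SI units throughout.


P = F * v
P = 991.85 * 9.42
P = 9343.227 W

9343.227 W


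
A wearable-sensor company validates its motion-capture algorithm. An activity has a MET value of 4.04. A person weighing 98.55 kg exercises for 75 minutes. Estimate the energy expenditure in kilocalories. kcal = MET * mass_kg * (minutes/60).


kcal = MET * mass * time_hr
Convert time: 75 min = 1.25 hr
kcal = 4.04 * 98.55 * 1.25
kcal = 497.6775 kcal

497.6775 kcal


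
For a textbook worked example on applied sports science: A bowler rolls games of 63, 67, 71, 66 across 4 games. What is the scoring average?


Average = sum / n
Sum = 267
Average = 267 / 4 = 66.75

66.75


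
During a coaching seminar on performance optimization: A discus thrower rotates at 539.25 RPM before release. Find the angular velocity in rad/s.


omega = RPM * 2 * pi / 60
omega = 539.25 * 2 * 3.14159 / 60
omega = 3388.2077 / 60 = 56.4701 rad/s

56.4701 rad/s


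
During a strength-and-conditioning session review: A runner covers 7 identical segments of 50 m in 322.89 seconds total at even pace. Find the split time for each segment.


Split time = total_time / n_laps = 322.89 / 7
Split time = 46.1271 s per lap

46.1271 s


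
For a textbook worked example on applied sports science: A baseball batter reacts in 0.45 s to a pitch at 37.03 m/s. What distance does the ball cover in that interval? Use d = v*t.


d = v * t
d = 37.03 * 0.45
d = 16.6635 m

16.6635 m


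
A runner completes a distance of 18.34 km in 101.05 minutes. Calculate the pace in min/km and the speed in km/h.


Pace = time / distance = 101.05 min / 18.34 km = 5.5098 min/km
Speed = distance / time_in_hours = 18.34 / 1.6842 hr
Speed = 10.8897 km/h

5.5098 min/km, 10.8897 km/h


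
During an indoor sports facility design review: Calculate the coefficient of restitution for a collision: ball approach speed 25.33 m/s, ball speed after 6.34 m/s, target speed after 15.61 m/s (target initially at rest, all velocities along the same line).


e = (v2_after - v1_after) / (v1_before - v2_before)
Numerator = 15.61 - 6.34 = 9.27
Denominator = 25.33 - 0 = 25.33
e = 9.27 / 25.33 = 0.366

0.366


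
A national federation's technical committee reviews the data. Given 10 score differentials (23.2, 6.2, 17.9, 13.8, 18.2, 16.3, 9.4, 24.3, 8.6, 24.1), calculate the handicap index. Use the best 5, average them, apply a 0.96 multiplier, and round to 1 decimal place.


All differentials: 23.2, 6.2, 17.9, 13.8, 18.2, 16.3, 9.4, 24.3, 8.6, 24.1
Sorted: 6.2, 8.6, 9.4, 13.8, 16.3, 17.9, 18.2, 23.2, 24.1, 24.3
Best 5: 6.2, 8.6, 9.4, 13.8, 16.3
Average of best = 54.3 / 5 = 10.86
Raw index = 10.86 * 0.96 = 10.4256
Handicap index = round(10.4256, 1) = 10.4

10.4


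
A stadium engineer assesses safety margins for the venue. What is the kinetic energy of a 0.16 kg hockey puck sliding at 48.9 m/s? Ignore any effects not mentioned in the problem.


KE = 0.5 * m * v^2
KE = 0.5 * 0.16 * 48.9^2
KE = 0.5 * 0.16 * 2391.21 = 191.2968 J

191.2968 J


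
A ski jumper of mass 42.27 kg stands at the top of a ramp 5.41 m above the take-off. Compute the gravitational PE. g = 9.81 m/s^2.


PE = m * g * h
PE = 42.27 * 9.81 * 5.41
PE = 414.6687 * 5.41 = 2243.3577 J

2243.3577 J


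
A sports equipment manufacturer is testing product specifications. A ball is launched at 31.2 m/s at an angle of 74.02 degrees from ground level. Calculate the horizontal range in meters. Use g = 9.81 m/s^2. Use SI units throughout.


R = v^2 * sin(2*theta) / g
Convert angle to radians: theta = 74.02 deg = 1.2919 rad
sin(2*theta) = sin(2.5838) = 0.5293
R = 31.2^2 * 0.5293 / 9.81
R = 973.44 * 0.5293 / 9.81 = 52.5248 m

52.5248 m


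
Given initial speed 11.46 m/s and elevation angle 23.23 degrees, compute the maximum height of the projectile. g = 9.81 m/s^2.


H = (v*sin(theta))^2 / (2*g)
vy = v*sin(theta) = 11.46 * sin(23.23 deg) = 4.5201 m/s
H = vy^2 / (2*g) = 20.4312 / (2*9.81)
H = 20.4312 / 19.62 = 1.0413 m

1.0413 m


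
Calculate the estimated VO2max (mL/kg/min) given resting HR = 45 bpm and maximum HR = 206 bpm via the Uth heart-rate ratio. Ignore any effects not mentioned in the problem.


VO2max = 15.3 * HRmax / HRrest
VO2max = 15.3 * 206 / 45
VO2max = 3151.8 / 45 = 70.04 mL/kg/min

70.04 mL/kg/min


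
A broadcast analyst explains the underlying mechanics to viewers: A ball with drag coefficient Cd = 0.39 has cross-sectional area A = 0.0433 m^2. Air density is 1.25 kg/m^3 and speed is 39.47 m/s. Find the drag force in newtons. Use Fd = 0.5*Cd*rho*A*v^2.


Fd = 0.5 * Cd * rho * A * v^2
Fd = 0.5 * 0.39 * 1.25 * 0.0433 * 39.47^2
v^2 = 1557.8809
Fd = 0.5 * 0.39 * 1.25 * 0.0433 * 1557.8809 = 16.4425 N

16.4425 N


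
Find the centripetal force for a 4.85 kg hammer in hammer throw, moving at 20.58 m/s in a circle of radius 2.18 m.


Fc = m * v^2 / r
v^2 = 20.58^2 = 423.5364
Fc = 4.85 * 423.5364 / 2.18
Fc = 2054.1515 / 2.18 = 942.2713 N

942.2713 N


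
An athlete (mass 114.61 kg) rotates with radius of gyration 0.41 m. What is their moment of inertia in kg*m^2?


I = m * k^2
I = 114.61 * 0.41^2
I = 114.61 * 0.1681 = 19.2659 kg*m^2

19.2659 kg*m^2


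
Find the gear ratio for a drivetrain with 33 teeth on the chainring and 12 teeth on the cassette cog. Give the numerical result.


GR = front_teeth / rear_teeth
GR = 33 / 12
GR = 2.75

2.75


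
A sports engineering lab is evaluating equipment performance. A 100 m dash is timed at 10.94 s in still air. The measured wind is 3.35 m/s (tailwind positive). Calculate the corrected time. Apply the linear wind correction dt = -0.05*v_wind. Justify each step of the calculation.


dt = -0.05 * v_wind = -0.05 * 3.35 = -0.1675 s
t_corrected = t_still + dt = 10.94 + (-0.1675)
t_corrected = 10.7725 s

10.7725 s


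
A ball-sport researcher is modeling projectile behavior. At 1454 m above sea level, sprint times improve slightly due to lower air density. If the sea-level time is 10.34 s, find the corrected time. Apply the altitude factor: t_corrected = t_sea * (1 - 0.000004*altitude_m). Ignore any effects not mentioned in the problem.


Correction factor = 1 - 0.000004 * 1454 = 0.994184
t_corrected = t_sea * factor = 10.34 * 0.994184
t_corrected = 10.2799 s

10.2799 s


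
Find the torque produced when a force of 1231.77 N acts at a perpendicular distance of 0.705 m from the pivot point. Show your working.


tau = F * d
tau = 1231.77 * 0.705
tau = 868.3978 N*m

868.3978 N*m


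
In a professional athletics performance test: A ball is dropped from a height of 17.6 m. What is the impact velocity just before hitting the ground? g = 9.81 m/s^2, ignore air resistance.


v = sqrt(2 * g * h)
v = sqrt(2 * 9.81 * 17.6)
v = sqrt(345.312) = 18.5826 m/s

18.5826 m/s


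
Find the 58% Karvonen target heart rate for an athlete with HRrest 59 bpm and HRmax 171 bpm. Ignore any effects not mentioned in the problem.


Target = HRrest + pct*(HRmax - HRrest)
Heart rate reserve = HRmax - HRrest = 171 - 59 = 112 bpm
Fraction = 58% = 0.58
Target = 59 + 0.58 * 112
Target = 59 + 64.96 = 123.96 bpm

123.96 bpm


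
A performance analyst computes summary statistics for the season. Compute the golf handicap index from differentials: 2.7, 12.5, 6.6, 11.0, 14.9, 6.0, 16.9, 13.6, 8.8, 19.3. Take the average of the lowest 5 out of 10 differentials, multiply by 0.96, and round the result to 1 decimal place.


All differentials: 2.7, 12.5, 6.6, 11.0, 14.9, 6.0, 16.9, 13.6, 8.8, 19.3
Sorted: 2.7, 6.0, 6.6, 8.8, 11.0, 12.5, 13.6, 14.9, 16.9, 19.3
Best 5: 2.7, 6.0, 6.6, 8.8, 11.0
Average of best = 35.1 / 5 = 7.02
Raw index = 7.02 * 0.96 = 6.7392
Handicap index = round(6.7392, 1) = 6.7

6.7


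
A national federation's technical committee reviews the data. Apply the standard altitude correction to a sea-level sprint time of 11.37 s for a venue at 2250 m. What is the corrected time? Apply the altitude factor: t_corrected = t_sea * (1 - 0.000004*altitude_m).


Correction factor = 1 - 0.000004 * 2250 = 0.991
t_corrected = t_sea * factor = 11.37 * 0.991
t_corrected = 11.2677 s

11.2677 s


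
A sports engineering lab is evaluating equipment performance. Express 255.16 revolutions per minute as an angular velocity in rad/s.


omega = RPM * 2 * pi / 60
omega = 255.16 * 2 * 3.14159 / 60
omega = 1603.2176 / 60 = 26.7203 rad/s

26.7203 rad/s


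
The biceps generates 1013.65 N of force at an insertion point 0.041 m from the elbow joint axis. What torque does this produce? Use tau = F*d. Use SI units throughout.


tau = F * d
tau = 1013.65 * 0.041
tau = 41.5596 N*m

41.5596 N*m


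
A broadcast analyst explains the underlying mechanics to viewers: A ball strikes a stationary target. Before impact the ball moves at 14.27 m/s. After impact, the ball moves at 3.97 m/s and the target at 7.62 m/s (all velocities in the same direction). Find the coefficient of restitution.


e = (v2_after - v1_after) / (v1_before - v2_before)
Numerator = 7.62 - 3.97 = 3.65
Denominator = 14.27 - 0 = 14.27
e = 3.65 / 14.27 = 0.2558

0.2558


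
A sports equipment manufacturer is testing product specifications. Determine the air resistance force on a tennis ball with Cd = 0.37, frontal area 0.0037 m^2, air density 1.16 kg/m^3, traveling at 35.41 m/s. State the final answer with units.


Fd = 0.5 * Cd * rho * A * v^2
Fd = 0.5 * 0.37 * 1.16 * 0.0037 * 35.41^2
v^2 = 1253.8681
Fd = 0.5 * 0.37 * 1.16 * 0.0037 * 1253.8681 = 0.9956 N

0.9956 N


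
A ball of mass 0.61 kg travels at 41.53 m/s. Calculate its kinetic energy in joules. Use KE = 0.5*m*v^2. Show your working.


KE = 0.5 * m * v^2
KE = 0.5 * 0.61 * 41.53^2
KE = 0.5 * 0.61 * 1724.7409 = 526.046 J

526.046 J


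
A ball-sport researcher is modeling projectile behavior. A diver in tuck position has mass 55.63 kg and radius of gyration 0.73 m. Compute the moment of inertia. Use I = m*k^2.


I = m * k^2
I = 55.63 * 0.73^2
I = 55.63 * 0.5329 = 29.6452 kg*m^2

29.6452 kg*m^2


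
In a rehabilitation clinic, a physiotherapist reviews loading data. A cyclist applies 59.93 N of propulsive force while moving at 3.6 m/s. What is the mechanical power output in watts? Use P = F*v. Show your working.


P = F * v
P = 59.93 * 3.6
P = 215.748 W

215.748 W


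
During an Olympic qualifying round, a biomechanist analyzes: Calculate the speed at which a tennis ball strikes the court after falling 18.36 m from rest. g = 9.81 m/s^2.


v = sqrt(2 * g * h)
v = sqrt(2 * 9.81 * 18.36)
v = sqrt(360.2232) = 18.9795 m/s

18.9795 m/s


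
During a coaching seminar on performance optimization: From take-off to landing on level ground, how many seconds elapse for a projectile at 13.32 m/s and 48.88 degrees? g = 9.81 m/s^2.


T = 2*v*sin(theta)/g
sin(theta) = sin(48.88 deg) = 0.7533
T = 2*13.32*0.7533 / 9.81
T = 20.0688 / 9.81 = 2.0458 s

2.0458 s


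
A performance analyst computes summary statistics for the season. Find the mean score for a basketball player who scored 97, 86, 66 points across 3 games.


Average = sum / n
Sum = 249
Average = 249 / 3 = 83

83


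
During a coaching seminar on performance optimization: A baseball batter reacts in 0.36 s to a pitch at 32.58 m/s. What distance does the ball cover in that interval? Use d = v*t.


d = v * t
d = 32.58 * 0.36
d = 11.7288 m

11.7288 m


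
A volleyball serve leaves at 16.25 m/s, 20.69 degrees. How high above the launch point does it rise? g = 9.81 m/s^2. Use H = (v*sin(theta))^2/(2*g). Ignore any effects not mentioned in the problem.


H = (v*sin(theta))^2 / (2*g)
vy = v*sin(theta) = 16.25 * sin(20.69 deg) = 5.7413 m/s
H = vy^2 / (2*g) = 32.9627 / (2*9.81)
H = 32.9627 / 19.62 = 1.6801 m

1.6801 m


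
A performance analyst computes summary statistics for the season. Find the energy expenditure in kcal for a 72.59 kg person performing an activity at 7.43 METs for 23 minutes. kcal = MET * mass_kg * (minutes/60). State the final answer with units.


kcal = MET * mass * time_hr
Convert time: 23 min = 0.3833 hr
kcal = 7.43 * 72.59 * 0.3833
kcal = 206.7484 kcal

206.7484 kcal


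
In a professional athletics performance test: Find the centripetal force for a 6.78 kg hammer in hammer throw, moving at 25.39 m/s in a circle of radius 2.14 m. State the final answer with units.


Fc = m * v^2 / r
v^2 = 25.39^2 = 644.6521
Fc = 6.78 * 644.6521 / 2.14
Fc = 4370.7412 / 2.14 = 2042.4024 N

2042.4024 N


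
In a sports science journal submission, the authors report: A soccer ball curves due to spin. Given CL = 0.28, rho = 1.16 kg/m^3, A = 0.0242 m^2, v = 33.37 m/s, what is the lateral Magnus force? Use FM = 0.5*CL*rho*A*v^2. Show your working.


FM = 0.5 * CL * rho * A * v^2
FM = 0.5 * 0.28 * 1.16 * 0.0242 * 33.37^2
v^2 = 1113.5569
FM = 0.5 * 0.28 * 1.16 * 0.0242 * 1113.5569 = 4.3764 N

4.3764 N


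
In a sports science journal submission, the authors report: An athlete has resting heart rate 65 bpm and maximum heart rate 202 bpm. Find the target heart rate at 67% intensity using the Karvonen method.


Target = HRrest + pct*(HRmax - HRrest)
Heart rate reserve = HRmax - HRrest = 202 - 65 = 137 bpm
Fraction = 67% = 0.67
Target = 65 + 0.67 * 137
Target = 65 + 91.79 = 156.79 bpm

156.79 bpm


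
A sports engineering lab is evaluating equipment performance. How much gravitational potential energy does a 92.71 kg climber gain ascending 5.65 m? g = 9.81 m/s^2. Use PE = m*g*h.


PE = m * g * h
PE = 92.71 * 9.81 * 5.65
PE = 909.4851 * 5.65 = 5138.5908 J

5138.5908 J


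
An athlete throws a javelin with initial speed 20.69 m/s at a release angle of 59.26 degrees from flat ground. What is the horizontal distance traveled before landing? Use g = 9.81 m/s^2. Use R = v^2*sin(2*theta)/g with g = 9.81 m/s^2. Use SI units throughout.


R = v^2 * sin(2*theta) / g
Convert angle to radians: theta = 59.26 deg = 1.0343 rad
sin(2*theta) = sin(2.0686) = 0.8787
R = 20.69^2 * 0.8787 / 9.81
R = 428.0761 * 0.8787 / 9.81 = 38.3414 m

38.3414 m


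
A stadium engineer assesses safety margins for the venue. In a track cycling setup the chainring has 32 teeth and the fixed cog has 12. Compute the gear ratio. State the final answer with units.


GR = front_teeth / rear_teeth
GR = 32 / 12
GR = 2.6667

2.6667


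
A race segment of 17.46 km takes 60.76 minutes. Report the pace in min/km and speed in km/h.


Pace = time / distance = 60.76 min / 17.46 km = 3.48 min/km
Speed = distance / time_in_hours = 17.46 / 1.0127 hr
Speed = 17.2416 km/h

3.48 min/km, 17.2416 km/h


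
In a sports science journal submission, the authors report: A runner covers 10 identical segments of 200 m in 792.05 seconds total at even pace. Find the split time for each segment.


Split time = total_time / n_laps = 792.05 / 10
Split time = 79.205 s per lap

79.205 s


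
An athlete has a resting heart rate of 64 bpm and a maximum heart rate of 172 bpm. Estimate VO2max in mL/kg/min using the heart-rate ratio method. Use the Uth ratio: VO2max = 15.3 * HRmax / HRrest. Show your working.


VO2max = 15.3 * HRmax / HRrest
VO2max = 15.3 * 172 / 64
VO2max = 2631.6 / 64 = 41.1187 mL/kg/min

41.1187 mL/kg/min


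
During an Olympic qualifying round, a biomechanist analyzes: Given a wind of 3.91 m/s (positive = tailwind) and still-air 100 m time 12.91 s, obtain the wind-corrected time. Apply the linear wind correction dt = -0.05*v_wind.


dt = -0.05 * v_wind = -0.05 * 3.91 = -0.1955 s
t_corrected = t_still + dt = 12.91 + (-0.1955)
t_corrected = 12.7145 s

12.7145 s


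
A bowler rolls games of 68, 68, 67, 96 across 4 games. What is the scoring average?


Average = sum / n
Sum = 299
Average = 299 / 4 = 74.75

74.75


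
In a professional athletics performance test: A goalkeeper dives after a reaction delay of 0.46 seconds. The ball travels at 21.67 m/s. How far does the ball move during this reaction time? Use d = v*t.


d = v * t
d = 21.67 * 0.46
d = 9.9682 m

9.9682 m


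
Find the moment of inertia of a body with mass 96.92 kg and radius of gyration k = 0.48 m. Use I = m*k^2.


I = m * k^2
I = 96.92 * 0.48^2
I = 96.92 * 0.2304 = 22.3304 kg*m^2

22.3304 kg*m^2


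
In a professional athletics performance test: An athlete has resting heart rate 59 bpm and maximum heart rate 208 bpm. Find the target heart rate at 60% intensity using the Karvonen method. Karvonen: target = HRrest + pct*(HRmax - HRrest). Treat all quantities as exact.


Target = HRrest + pct*(HRmax - HRrest)
Heart rate reserve = HRmax - HRrest = 208 - 59 = 149 bpm
Fraction = 60% = 0.6
Target = 59 + 0.6 * 149
Target = 59 + 89.4 = 148.4 bpm

148.4 bpm


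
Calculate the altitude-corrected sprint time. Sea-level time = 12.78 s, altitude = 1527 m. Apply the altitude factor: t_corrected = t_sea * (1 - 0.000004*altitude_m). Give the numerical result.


Correction factor = 1 - 0.000004 * 1527 = 0.993892
t_corrected = t_sea * factor = 12.78 * 0.993892
t_corrected = 12.7019 s

12.7019 s


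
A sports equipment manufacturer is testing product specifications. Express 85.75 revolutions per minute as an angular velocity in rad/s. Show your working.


omega = RPM * 2 * pi / 60
omega = 85.75 * 2 * 3.14159 / 60
omega = 538.7831 / 60 = 8.9797 rad/s

8.9797 rad/s


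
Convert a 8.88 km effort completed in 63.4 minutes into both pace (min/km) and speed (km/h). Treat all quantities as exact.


Pace = time / distance = 63.4 min / 8.88 km = 7.1396 min/km
Speed = distance / time_in_hours = 8.88 / 1.0567 hr
Speed = 8.4038 km/h

7.1396 min/km, 8.4038 km/h


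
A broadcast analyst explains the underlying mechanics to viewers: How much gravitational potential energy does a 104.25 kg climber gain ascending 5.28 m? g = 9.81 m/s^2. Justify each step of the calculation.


PE = m * g * h
PE = 104.25 * 9.81 * 5.28
PE = 1022.6925 * 5.28 = 5399.8164 J

5399.8164 J


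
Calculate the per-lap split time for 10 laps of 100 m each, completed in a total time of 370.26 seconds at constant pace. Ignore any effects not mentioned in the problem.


Split time = total_time / n_laps = 370.26 / 10
Split time = 37.026 s per lap

37.026 s


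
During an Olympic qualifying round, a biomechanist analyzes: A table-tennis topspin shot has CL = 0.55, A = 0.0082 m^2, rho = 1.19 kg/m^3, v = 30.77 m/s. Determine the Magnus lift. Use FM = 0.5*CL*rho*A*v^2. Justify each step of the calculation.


FM = 0.5 * CL * rho * A * v^2
FM = 0.5 * 0.55 * 1.19 * 0.0082 * 30.77^2
v^2 = 946.7929
FM = 0.5 * 0.55 * 1.19 * 0.0082 * 946.7929 = 2.5407 N

2.5407 N


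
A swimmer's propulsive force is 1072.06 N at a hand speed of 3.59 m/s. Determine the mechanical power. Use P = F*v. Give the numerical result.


P = F * v
P = 1072.06 * 3.59
P = 3848.6954 W

3848.6954 W


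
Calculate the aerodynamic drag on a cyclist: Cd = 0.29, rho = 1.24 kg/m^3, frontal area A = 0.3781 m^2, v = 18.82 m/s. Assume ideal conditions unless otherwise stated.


Fd = 0.5 * Cd * rho * A * v^2
Fd = 0.5 * 0.29 * 1.24 * 0.3781 * 18.82^2
v^2 = 354.1924
Fd = 0.5 * 0.29 * 1.24 * 0.3781 * 354.1924 = 24.0788 N

24.0788 N


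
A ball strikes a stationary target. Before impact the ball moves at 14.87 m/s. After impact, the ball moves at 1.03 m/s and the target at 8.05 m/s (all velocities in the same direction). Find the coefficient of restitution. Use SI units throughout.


e = (v2_after - v1_after) / (v1_before - v2_before)
Numerator = 8.05 - 1.03 = 7.02
Denominator = 14.87 - 0 = 14.87
e = 7.02 / 14.87 = 0.4721

0.4721


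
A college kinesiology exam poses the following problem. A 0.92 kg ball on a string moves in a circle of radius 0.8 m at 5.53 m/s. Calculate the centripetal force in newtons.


Fc = m * v^2 / r
v^2 = 5.53^2 = 30.5809
Fc = 0.92 * 30.5809 / 0.8
Fc = 28.1344 / 0.8 = 35.168 N

35.168 N


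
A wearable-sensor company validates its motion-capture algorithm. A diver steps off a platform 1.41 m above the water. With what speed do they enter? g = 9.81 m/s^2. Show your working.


v = sqrt(2 * g * h)
v = sqrt(2 * 9.81 * 1.41)
v = sqrt(27.6642) = 5.2597 m/s

5.2597 m/s


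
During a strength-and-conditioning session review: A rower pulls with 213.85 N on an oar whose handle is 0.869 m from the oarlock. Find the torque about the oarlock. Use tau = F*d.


tau = F * d
tau = 213.85 * 0.869
tau = 185.8356 N*m

185.8356 N*m


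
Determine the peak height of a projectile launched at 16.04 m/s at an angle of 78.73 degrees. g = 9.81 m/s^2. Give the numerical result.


H = (v*sin(theta))^2 / (2*g)
vy = v*sin(theta) = 16.04 * sin(78.73 deg) = 15.7307 m/s
H = vy^2 / (2*g) = 247.455 / (2*9.81)
H = 247.455 / 19.62 = 12.6124 m

12.6124 m


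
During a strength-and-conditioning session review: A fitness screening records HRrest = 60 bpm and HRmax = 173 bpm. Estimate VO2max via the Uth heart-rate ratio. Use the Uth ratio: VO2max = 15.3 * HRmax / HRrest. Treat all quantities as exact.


VO2max = 15.3 * HRmax / HRrest
VO2max = 15.3 * 173 / 60
VO2max = 2646.9 / 60 = 44.115 mL/kg/min

44.115 mL/kg/min


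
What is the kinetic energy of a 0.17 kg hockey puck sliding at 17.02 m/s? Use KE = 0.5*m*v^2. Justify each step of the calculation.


KE = 0.5 * m * v^2
KE = 0.5 * 0.17 * 17.02^2
KE = 0.5 * 0.17 * 289.6804 = 24.6228 J

24.6228 J


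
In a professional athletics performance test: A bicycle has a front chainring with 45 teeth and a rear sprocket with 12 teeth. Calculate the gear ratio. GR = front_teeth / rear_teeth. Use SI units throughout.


GR = front_teeth / rear_teeth
GR = 45 / 12
GR = 3.75

3.75


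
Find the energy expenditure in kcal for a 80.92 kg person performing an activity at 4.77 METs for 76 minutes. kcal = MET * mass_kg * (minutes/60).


kcal = MET * mass * time_hr
Convert time: 76 min = 1.2667 hr
kcal = 4.77 * 80.92 * 1.2667
kcal = 488.9186 kcal

488.9186 kcal


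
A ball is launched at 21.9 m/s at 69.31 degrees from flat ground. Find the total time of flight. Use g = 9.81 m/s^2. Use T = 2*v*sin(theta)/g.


T = 2*v*sin(theta)/g
sin(theta) = sin(69.31 deg) = 0.9355
T = 2*21.9*0.9355 / 9.81
T = 40.9752 / 9.81 = 4.1769 s

4.1769 s


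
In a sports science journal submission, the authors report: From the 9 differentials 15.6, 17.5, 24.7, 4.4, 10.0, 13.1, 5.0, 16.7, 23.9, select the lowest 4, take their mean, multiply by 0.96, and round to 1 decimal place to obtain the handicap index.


All differentials: 15.6, 17.5, 24.7, 4.4, 10.0, 13.1, 5.0, 16.7, 23.9
Sorted: 4.4, 5.0, 10.0, 13.1, 15.6, 16.7, 17.5, 23.9, 24.7
Best 4: 4.4, 5.0, 10.0, 13.1
Average of best = 32.5 / 4 = 8.125
Raw index = 8.125 * 0.96 = 7.8
Handicap index = round(7.8, 1) = 7.8

7.8


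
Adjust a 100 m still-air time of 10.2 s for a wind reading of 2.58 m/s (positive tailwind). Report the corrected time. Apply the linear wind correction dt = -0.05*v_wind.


dt = -0.05 * v_wind = -0.05 * 2.58 = -0.129 s
t_corrected = t_still + dt = 10.2 + (-0.129)
t_corrected = 10.071 s

10.071 s


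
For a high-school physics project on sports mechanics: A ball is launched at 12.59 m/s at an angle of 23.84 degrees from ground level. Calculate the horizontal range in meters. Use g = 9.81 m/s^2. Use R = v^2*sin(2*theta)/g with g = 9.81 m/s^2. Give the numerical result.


R = v^2 * sin(2*theta) / g
Convert angle to radians: theta = 23.84 deg = 0.4161 rad
sin(2*theta) = sin(0.8322) = 0.7394
R = 12.59^2 * 0.7394 / 9.81
R = 158.5081 * 0.7394 / 9.81 = 11.947 m

11.947 m


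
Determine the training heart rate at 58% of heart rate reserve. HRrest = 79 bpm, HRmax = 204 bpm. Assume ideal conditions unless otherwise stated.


Target = HRrest + pct*(HRmax - HRrest)
Heart rate reserve = HRmax - HRrest = 204 - 79 = 125 bpm
Fraction = 58% = 0.58
Target = 79 + 0.58 * 125
Target = 79 + 72.5 = 151.5 bpm

151.5 bpm


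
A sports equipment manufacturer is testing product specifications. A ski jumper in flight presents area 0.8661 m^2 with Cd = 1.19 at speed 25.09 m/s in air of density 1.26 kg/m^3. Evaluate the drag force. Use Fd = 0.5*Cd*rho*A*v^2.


Fd = 0.5 * Cd * rho * A * v^2
Fd = 0.5 * 1.19 * 1.26 * 0.8661 * 25.09^2
v^2 = 629.5081
Fd = 0.5 * 1.19 * 1.26 * 0.8661 * 629.5081 = 408.7492 N

408.7492 N


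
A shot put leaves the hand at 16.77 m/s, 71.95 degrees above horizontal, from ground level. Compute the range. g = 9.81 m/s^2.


R = v^2 * sin(2*theta) / g
Convert angle to radians: theta = 71.95 deg = 1.2558 rad
sin(2*theta) = sin(2.5115) = 0.5892
R = 16.77^2 * 0.5892 / 9.81
R = 281.2329 * 0.5892 / 9.81 = 16.8911 m

16.8911 m


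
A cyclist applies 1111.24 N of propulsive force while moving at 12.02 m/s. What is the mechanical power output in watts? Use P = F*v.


P = F * v
P = 1111.24 * 12.02
P = 13357.1048 W

13357.1048 W


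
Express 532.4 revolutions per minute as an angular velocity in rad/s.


omega = RPM * 2 * pi / 60
omega = 532.4 * 2 * 3.14159 / 60
omega = 3345.1679 / 60 = 55.7528 rad/s

55.7528 rad/s


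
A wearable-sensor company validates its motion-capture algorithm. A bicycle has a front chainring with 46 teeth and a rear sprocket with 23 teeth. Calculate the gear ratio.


GR = front_teeth / rear_teeth
GR = 46 / 23
GR = 2

2


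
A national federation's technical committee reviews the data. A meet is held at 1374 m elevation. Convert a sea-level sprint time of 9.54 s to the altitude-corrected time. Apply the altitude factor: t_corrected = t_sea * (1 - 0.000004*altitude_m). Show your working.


Correction factor = 1 - 0.000004 * 1374 = 0.994504
t_corrected = t_sea * factor = 9.54 * 0.994504
t_corrected = 9.4876 s

9.4876 s


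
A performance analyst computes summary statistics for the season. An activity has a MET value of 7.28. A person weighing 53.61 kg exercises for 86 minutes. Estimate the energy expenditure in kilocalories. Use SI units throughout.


kcal = MET * mass * time_hr
Convert time: 86 min = 1.4333 hr
kcal = 7.28 * 53.61 * 1.4333
kcal = 559.4025 kcal

559.4025 kcal


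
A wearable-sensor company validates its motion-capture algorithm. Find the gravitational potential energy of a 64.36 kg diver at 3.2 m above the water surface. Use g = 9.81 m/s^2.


PE = m * g * h
PE = 64.36 * 9.81 * 3.2
PE = 631.3716 * 3.2 = 2020.3891 J

2020.3891 J


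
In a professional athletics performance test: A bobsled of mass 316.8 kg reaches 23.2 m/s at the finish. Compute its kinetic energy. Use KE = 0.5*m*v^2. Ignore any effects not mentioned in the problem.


KE = 0.5 * m * v^2
KE = 0.5 * 316.8 * 23.2^2
KE = 0.5 * 316.8 * 538.24 = 85257.216 J

85257.216 J


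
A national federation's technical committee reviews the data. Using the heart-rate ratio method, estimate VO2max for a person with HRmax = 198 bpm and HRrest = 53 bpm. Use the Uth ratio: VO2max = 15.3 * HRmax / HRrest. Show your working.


VO2max = 15.3 * HRmax / HRrest
VO2max = 15.3 * 198 / 53
VO2max = 3029.4 / 53 = 57.1585 mL/kg/min

57.1585 mL/kg/min


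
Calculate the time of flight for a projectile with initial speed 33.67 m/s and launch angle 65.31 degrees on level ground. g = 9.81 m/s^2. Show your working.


T = 2*v*sin(theta)/g
sin(theta) = sin(65.31 deg) = 0.9086
T = 2*33.67*0.9086 / 9.81
T = 61.1839 / 9.81 = 6.2369 s

6.2369 s


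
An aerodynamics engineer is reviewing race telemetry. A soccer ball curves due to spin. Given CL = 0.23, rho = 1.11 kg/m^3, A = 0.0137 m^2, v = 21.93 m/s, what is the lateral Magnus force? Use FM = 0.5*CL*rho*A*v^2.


FM = 0.5 * CL * rho * A * v^2
FM = 0.5 * 0.23 * 1.11 * 0.0137 * 21.93^2
v^2 = 480.9249
FM = 0.5 * 0.23 * 1.11 * 0.0137 * 480.9249 = 0.841 N

0.841 N


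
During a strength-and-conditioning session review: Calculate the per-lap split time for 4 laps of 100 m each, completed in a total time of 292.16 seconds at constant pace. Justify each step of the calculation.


Split time = total_time / n_laps = 292.16 / 4
Split time = 73.04 s per lap

73.04 s


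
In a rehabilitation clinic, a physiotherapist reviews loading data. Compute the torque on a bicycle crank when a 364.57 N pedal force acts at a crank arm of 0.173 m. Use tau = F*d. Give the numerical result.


tau = F * d
tau = 364.57 * 0.173
tau = 63.0706 N*m

63.0706 N*m


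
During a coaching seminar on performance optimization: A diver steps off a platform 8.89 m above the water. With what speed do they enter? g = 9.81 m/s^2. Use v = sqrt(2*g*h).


v = sqrt(2 * g * h)
v = sqrt(2 * 9.81 * 8.89)
v = sqrt(174.4218) = 13.2069 m/s

13.2069 m/s


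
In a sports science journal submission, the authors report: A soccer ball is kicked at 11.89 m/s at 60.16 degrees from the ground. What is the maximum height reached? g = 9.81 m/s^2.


H = (v*sin(theta))^2 / (2*g)
vy = v*sin(theta) = 11.89 * sin(60.16 deg) = 10.3136 m/s
H = vy^2 / (2*g) = 106.3704 / (2*9.81)
H = 106.3704 / 19.62 = 5.4215 m

5.4215 m


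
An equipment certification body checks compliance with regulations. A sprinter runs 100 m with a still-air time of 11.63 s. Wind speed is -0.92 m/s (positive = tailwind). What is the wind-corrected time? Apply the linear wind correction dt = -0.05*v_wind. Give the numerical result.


dt = -0.05 * v_wind = -0.05 * -0.92 = 0.046 s
t_corrected = t_still + dt = 11.63 + (0.046)
t_corrected = 11.676 s

11.676 s


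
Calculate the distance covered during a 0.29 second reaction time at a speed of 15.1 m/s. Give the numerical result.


d = v * t
d = 15.1 * 0.29
d = 4.379 m

4.379 m


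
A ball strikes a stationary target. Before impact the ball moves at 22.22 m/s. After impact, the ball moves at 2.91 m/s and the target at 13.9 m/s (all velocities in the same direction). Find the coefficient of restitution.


e = (v2_after - v1_after) / (v1_before - v2_before)
Numerator = 13.9 - 2.91 = 10.99
Denominator = 22.22 - 0 = 22.22
e = 10.99 / 22.22 = 0.4946

0.4946


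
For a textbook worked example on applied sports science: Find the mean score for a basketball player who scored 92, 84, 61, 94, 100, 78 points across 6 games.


Average = sum / n
Sum = 509
Average = 509 / 6 = 84.8333

84.8333


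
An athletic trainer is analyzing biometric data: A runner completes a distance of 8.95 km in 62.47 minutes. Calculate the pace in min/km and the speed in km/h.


Pace = time / distance = 62.47 min / 8.95 km = 6.9799 min/km
Speed = distance / time_in_hours = 8.95 / 1.0412 hr
Speed = 8.5961 km/h

6.9799 min/km, 8.5961 km/h


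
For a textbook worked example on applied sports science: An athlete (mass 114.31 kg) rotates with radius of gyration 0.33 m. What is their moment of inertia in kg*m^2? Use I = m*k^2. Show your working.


I = m * k^2
I = 114.31 * 0.33^2
I = 114.31 * 0.1089 = 12.4484 kg*m^2

12.4484 kg*m^2


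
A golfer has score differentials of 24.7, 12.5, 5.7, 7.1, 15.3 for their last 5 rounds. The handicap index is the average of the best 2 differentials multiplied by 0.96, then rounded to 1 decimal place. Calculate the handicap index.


All differentials: 24.7, 12.5, 5.7, 7.1, 15.3
Sorted: 5.7, 7.1, 12.5, 15.3, 24.7
Best 2: 5.7, 7.1
Average of best = 12.8 / 2 = 6.4
Raw index = 6.4 * 0.96 = 6.144
Handicap index = round(6.144, 1) = 6.1

6.1


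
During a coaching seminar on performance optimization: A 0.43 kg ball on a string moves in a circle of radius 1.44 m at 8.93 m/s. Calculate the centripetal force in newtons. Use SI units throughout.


Fc = m * v^2 / r
v^2 = 8.93^2 = 79.7449
Fc = 0.43 * 79.7449 / 1.44
Fc = 34.2903 / 1.44 = 23.8127 N

23.8127 N


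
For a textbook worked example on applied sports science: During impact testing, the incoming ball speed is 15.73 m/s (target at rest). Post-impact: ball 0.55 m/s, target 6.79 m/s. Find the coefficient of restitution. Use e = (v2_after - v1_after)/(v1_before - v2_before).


e = (v2_after - v1_after) / (v1_before - v2_before)
Numerator = 6.79 - 0.55 = 6.24
Denominator = 15.73 - 0 = 15.73
e = 6.24 / 15.73 = 0.3967

0.3967


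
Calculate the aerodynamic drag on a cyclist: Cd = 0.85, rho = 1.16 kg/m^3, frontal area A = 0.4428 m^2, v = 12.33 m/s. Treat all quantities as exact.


Fd = 0.5 * Cd * rho * A * v^2
Fd = 0.5 * 0.85 * 1.16 * 0.4428 * 12.33^2
v^2 = 152.0289
Fd = 0.5 * 0.85 * 1.16 * 0.4428 * 152.0289 = 33.188 N

33.188 N


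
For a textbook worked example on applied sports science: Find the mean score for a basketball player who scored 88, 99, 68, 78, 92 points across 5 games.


Average = sum / n
Sum = 425
Average = 425 / 5 = 85

85


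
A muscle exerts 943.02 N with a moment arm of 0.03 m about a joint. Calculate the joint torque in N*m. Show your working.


tau = F * d
tau = 943.02 * 0.03
tau = 28.2906 N*m

28.2906 N*m


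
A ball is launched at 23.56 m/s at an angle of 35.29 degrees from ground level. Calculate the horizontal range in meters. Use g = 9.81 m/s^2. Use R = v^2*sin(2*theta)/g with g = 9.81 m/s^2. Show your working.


R = v^2 * sin(2*theta) / g
Convert angle to radians: theta = 35.29 deg = 0.6159 rad
sin(2*theta) = sin(1.2319) = 0.9431
R = 23.56^2 * 0.9431 / 9.81
R = 555.0736 * 0.9431 / 9.81 = 53.3633 m

53.3633 m


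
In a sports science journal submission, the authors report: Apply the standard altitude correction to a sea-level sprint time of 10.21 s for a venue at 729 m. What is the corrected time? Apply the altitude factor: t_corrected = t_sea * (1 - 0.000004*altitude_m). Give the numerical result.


Correction factor = 1 - 0.000004 * 729 = 0.997084
t_corrected = t_sea * factor = 10.21 * 0.997084
t_corrected = 10.1802 s

10.1802 s


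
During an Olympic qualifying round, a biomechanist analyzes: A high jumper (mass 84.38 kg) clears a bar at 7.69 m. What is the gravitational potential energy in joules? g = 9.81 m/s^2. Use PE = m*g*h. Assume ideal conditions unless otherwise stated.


PE = m * g * h
PE = 84.38 * 9.81 * 7.69
PE = 827.7678 * 7.69 = 6365.5344 J

6365.5344 J


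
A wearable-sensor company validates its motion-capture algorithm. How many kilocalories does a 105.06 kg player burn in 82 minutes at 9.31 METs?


kcal = MET * mass * time_hr
Convert time: 82 min = 1.3667 hr
kcal = 9.31 * 105.06 * 1.3667
kcal = 1336.7484 kcal

1336.7484 kcal


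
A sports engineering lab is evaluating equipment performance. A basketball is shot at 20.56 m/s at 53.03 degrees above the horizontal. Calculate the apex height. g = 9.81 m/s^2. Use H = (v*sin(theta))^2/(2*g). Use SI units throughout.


H = (v*sin(theta))^2 / (2*g)
vy = v*sin(theta) = 20.56 * sin(53.03 deg) = 16.4264 m/s
H = vy^2 / (2*g) = 269.8274 / (2*9.81)
H = 269.8274 / 19.62 = 13.7527 m

13.7527 m


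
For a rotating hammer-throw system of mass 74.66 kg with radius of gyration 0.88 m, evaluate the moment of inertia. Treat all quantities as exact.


I = m * k^2
I = 74.66 * 0.88^2
I = 74.66 * 0.7744 = 57.8167 kg*m^2

57.8167 kg*m^2


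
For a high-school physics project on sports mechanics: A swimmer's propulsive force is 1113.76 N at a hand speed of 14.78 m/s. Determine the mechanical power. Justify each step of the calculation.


P = F * v
P = 1113.76 * 14.78
P = 16461.3728 W

16461.3728 W


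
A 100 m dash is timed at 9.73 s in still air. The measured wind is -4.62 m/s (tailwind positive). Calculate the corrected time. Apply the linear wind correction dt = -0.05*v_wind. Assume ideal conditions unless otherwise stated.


dt = -0.05 * v_wind = -0.05 * -4.62 = 0.231 s
t_corrected = t_still + dt = 9.73 + (0.231)
t_corrected = 9.961 s

9.961 s


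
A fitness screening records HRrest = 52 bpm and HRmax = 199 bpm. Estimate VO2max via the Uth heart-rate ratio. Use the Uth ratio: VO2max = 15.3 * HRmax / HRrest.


VO2max = 15.3 * HRmax / HRrest
VO2max = 15.3 * 199 / 52
VO2max = 3044.7 / 52 = 58.5519 mL/kg/min

58.5519 mL/kg/min


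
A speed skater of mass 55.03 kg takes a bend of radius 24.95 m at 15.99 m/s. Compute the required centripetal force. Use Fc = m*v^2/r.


Fc = m * v^2 / r
v^2 = 15.99^2 = 255.6801
Fc = 55.03 * 255.6801 / 24.95
Fc = 14070.0759 / 24.95 = 563.9309 N

563.9309 N


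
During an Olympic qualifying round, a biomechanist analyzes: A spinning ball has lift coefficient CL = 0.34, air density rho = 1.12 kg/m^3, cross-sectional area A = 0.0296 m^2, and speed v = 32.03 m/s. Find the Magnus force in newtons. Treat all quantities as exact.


FM = 0.5 * CL * rho * A * v^2
FM = 0.5 * 0.34 * 1.12 * 0.0296 * 32.03^2
v^2 = 1025.9209
FM = 0.5 * 0.34 * 1.12 * 0.0296 * 1025.9209 = 5.7819 N

5.7819 N


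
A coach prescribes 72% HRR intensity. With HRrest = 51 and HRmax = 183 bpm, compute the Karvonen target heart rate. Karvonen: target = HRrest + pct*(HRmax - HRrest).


Target = HRrest + pct*(HRmax - HRrest)
Heart rate reserve = HRmax - HRrest = 183 - 51 = 132 bpm
Fraction = 72% = 0.72
Target = 51 + 0.72 * 132
Target = 51 + 95.04 = 146.04 bpm

146.04 bpm


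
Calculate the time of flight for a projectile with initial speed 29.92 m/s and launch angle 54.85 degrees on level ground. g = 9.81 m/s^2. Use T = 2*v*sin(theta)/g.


T = 2*v*sin(theta)/g
sin(theta) = sin(54.85 deg) = 0.8176
T = 2*29.92*0.8176 / 9.81
T = 48.928 / 9.81 = 4.9876 s

4.9876 s


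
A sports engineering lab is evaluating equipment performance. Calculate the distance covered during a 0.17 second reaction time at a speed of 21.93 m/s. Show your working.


d = v * t
d = 21.93 * 0.17
d = 3.7281 m

3.7281 m


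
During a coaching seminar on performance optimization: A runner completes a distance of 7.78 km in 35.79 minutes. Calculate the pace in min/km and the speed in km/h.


Pace = time / distance = 35.79 min / 7.78 km = 4.6003 min/km
Speed = distance / time_in_hours = 7.78 / 0.5965 hr
Speed = 13.0427 km/h

4.6003 min/km, 13.0427 km/h


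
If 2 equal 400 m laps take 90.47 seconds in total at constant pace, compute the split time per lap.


Split time = total_time / n_laps = 90.47 / 2
Split time = 45.235 s per lap

45.235 s


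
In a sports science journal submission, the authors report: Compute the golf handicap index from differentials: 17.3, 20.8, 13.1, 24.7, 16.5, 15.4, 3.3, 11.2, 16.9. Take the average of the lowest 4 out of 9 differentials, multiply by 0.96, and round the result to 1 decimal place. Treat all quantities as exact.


All differentials: 17.3, 20.8, 13.1, 24.7, 16.5, 15.4, 3.3, 11.2, 16.9
Sorted: 3.3, 11.2, 13.1, 15.4, 16.5, 16.9, 17.3, 20.8, 24.7
Best 4: 3.3, 11.2, 13.1, 15.4
Average of best = 43 / 4 = 10.75
Raw index = 10.75 * 0.96 = 10.32
Handicap index = round(10.32, 1) = 10.3

10.3


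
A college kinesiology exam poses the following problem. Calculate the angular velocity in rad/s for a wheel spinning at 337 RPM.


omega = RPM * 2 * pi / 60
omega = 337 * 2 * 3.14159 / 60
omega = 2117.4334 / 60 = 35.2906 rad/s

35.2906 rad/s


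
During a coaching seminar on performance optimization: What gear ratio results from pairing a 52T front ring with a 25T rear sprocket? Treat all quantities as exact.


GR = front_teeth / rear_teeth
GR = 52 / 25
GR = 2.08

2.08


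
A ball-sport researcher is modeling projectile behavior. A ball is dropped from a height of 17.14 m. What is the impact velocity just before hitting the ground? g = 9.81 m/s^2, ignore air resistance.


v = sqrt(2 * g * h)
v = sqrt(2 * 9.81 * 17.14)
v = sqrt(336.2868) = 18.3381 m/s

18.3381 m/s
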